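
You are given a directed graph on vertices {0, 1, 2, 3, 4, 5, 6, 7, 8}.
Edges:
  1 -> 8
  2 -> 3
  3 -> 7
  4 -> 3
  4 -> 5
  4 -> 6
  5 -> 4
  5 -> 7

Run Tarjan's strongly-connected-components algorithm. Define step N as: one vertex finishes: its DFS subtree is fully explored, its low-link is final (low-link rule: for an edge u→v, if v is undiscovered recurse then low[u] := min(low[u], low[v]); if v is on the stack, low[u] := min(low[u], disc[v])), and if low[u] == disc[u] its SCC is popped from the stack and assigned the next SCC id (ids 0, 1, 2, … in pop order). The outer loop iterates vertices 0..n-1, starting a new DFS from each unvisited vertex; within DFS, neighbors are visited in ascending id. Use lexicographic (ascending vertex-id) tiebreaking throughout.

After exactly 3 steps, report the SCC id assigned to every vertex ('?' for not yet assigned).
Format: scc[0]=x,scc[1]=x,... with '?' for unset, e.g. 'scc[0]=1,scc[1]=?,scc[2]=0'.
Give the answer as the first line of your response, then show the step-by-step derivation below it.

scc[0]=0,scc[1]=2,scc[2]=?,scc[3]=?,scc[4]=?,scc[5]=?,scc[6]=?,scc[7]=?,scc[8]=1

step 1: low=(low[0]=0,low[1]=?,low[2]=?,low[3]=?,low[4]=?,low[5]=?,low[6]=?,low[7]=?,low[8]=?); scc=(scc[0]=0,scc[1]=?,scc[2]=?,scc[3]=?,scc[4]=?,scc[5]=?,scc[6]=?,scc[7]=?,scc[8]=?)
step 2: low=(low[0]=0,low[1]=1,low[2]=?,low[3]=?,low[4]=?,low[5]=?,low[6]=?,low[7]=?,low[8]=2); scc=(scc[0]=0,scc[1]=?,scc[2]=?,scc[3]=?,scc[4]=?,scc[5]=?,scc[6]=?,scc[7]=?,scc[8]=1)
step 3: low=(low[0]=0,low[1]=1,low[2]=?,low[3]=?,low[4]=?,low[5]=?,low[6]=?,low[7]=?,low[8]=2); scc=(scc[0]=0,scc[1]=2,scc[2]=?,scc[3]=?,scc[4]=?,scc[5]=?,scc[6]=?,scc[7]=?,scc[8]=1)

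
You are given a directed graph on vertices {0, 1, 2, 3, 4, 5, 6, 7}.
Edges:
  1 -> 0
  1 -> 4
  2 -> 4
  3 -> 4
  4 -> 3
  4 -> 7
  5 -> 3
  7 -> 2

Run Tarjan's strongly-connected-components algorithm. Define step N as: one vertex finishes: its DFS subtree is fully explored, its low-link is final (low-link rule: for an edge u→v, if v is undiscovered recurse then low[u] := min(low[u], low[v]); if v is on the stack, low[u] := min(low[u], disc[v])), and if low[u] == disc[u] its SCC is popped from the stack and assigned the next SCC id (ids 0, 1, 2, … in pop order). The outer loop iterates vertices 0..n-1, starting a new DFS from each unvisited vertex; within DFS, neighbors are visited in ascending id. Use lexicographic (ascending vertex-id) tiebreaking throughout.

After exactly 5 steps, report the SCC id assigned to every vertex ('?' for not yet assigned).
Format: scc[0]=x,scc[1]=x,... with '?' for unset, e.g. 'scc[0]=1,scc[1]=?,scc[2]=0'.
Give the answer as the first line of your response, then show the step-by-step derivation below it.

scc[0]=0,scc[1]=?,scc[2]=1,scc[3]=1,scc[4]=1,scc[5]=?,scc[6]=?,scc[7]=1

step 1: low=(low[0]=0,low[1]=?,low[2]=?,low[3]=?,low[4]=?,low[5]=?,low[6]=?,low[7]=?); scc=(scc[0]=0,scc[1]=?,scc[2]=?,scc[3]=?,scc[4]=?,scc[5]=?,scc[6]=?,scc[7]=?)
step 2: low=(low[0]=0,low[1]=1,low[2]=?,low[3]=2,low[4]=2,low[5]=?,low[6]=?,low[7]=?); scc=(scc[0]=0,scc[1]=?,scc[2]=?,scc[3]=?,scc[4]=?,scc[5]=?,scc[6]=?,scc[7]=?)
step 3: low=(low[0]=0,low[1]=1,low[2]=2,low[3]=2,low[4]=2,low[5]=?,low[6]=?,low[7]=4); scc=(scc[0]=0,scc[1]=?,scc[2]=?,scc[3]=?,scc[4]=?,scc[5]=?,scc[6]=?,scc[7]=?)
step 4: low=(low[0]=0,low[1]=1,low[2]=2,low[3]=2,low[4]=2,low[5]=?,low[6]=?,low[7]=2); scc=(scc[0]=0,scc[1]=?,scc[2]=?,scc[3]=?,scc[4]=?,scc[5]=?,scc[6]=?,scc[7]=?)
step 5: low=(low[0]=0,low[1]=1,low[2]=2,low[3]=2,low[4]=2,low[5]=?,low[6]=?,low[7]=2); scc=(scc[0]=0,scc[1]=?,scc[2]=1,scc[3]=1,scc[4]=1,scc[5]=?,scc[6]=?,scc[7]=1)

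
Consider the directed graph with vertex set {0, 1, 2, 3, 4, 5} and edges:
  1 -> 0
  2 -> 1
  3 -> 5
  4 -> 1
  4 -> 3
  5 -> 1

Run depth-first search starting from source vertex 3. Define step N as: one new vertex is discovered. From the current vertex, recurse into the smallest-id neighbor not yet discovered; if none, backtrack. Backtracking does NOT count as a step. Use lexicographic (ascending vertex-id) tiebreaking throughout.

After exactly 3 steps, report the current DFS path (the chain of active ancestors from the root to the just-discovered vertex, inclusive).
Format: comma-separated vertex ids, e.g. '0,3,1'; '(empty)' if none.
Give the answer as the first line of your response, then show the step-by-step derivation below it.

3,5,1

step 1: discover 3; path=3; order=3
step 2: discover 5; path=3>5; order=3,5
step 3: discover 1; path=3>5>1; order=3,5,1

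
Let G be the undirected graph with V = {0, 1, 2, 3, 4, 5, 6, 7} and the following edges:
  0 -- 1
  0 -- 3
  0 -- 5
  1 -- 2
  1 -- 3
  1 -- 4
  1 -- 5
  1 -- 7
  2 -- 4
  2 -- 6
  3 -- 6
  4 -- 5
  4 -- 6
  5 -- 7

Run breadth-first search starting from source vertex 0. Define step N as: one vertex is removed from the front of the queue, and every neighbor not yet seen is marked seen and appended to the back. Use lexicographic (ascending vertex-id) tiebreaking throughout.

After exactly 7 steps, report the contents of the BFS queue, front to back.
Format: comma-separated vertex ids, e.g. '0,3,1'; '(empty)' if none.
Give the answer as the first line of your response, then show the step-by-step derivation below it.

6

step 1: dequeue 0; queue=[1,3,5]; order=0
step 2: dequeue 1; queue=[3,5,2,4,7]; order=0,1
step 3: dequeue 3; queue=[5,2,4,7,6]; order=0,1,3
step 4: dequeue 5; queue=[2,4,7,6]; order=0,1,3,5
step 5: dequeue 2; queue=[4,7,6]; order=0,1,3,5,2
step 6: dequeue 4; queue=[7,6]; order=0,1,3,5,2,4
step 7: dequeue 7; queue=[6]; order=0,1,3,5,2,4,7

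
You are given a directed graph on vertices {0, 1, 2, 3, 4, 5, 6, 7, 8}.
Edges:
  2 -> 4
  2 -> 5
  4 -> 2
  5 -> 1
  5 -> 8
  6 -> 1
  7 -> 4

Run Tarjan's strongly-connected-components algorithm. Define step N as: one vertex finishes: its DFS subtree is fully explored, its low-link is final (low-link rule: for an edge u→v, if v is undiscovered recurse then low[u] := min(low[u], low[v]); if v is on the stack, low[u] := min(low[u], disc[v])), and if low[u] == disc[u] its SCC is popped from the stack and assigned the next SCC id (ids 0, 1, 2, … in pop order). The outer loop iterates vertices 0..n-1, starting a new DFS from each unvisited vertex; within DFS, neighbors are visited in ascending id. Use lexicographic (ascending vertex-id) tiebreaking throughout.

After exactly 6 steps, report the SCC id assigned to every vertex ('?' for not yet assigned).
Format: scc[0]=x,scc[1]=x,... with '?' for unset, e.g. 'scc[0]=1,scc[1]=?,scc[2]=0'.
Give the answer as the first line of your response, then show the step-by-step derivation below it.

scc[0]=0,scc[1]=1,scc[2]=4,scc[3]=?,scc[4]=4,scc[5]=3,scc[6]=?,scc[7]=?,scc[8]=2

step 1: low=(low[0]=0,low[1]=?,low[2]=?,low[3]=?,low[4]=?,low[5]=?,low[6]=?,low[7]=?,low[8]=?); scc=(scc[0]=0,scc[1]=?,scc[2]=?,scc[3]=?,scc[4]=?,scc[5]=?,scc[6]=?,scc[7]=?,scc[8]=?)
step 2: low=(low[0]=0,low[1]=1,low[2]=?,low[3]=?,low[4]=?,low[5]=?,low[6]=?,low[7]=?,low[8]=?); scc=(scc[0]=0,scc[1]=1,scc[2]=?,scc[3]=?,scc[4]=?,scc[5]=?,scc[6]=?,scc[7]=?,scc[8]=?)
step 3: low=(low[0]=0,low[1]=1,low[2]=2,low[3]=?,low[4]=2,low[5]=?,low[6]=?,low[7]=?,low[8]=?); scc=(scc[0]=0,scc[1]=1,scc[2]=?,scc[3]=?,scc[4]=?,scc[5]=?,scc[6]=?,scc[7]=?,scc[8]=?)
step 4: low=(low[0]=0,low[1]=1,low[2]=2,low[3]=?,low[4]=2,low[5]=4,low[6]=?,low[7]=?,low[8]=5); scc=(scc[0]=0,scc[1]=1,scc[2]=?,scc[3]=?,scc[4]=?,scc[5]=?,scc[6]=?,scc[7]=?,scc[8]=2)
step 5: low=(low[0]=0,low[1]=1,low[2]=2,low[3]=?,low[4]=2,low[5]=4,low[6]=?,low[7]=?,low[8]=5); scc=(scc[0]=0,scc[1]=1,scc[2]=?,scc[3]=?,scc[4]=?,scc[5]=3,scc[6]=?,scc[7]=?,scc[8]=2)
step 6: low=(low[0]=0,low[1]=1,low[2]=2,low[3]=?,low[4]=2,low[5]=4,low[6]=?,low[7]=?,low[8]=5); scc=(scc[0]=0,scc[1]=1,scc[2]=4,scc[3]=?,scc[4]=4,scc[5]=3,scc[6]=?,scc[7]=?,scc[8]=2)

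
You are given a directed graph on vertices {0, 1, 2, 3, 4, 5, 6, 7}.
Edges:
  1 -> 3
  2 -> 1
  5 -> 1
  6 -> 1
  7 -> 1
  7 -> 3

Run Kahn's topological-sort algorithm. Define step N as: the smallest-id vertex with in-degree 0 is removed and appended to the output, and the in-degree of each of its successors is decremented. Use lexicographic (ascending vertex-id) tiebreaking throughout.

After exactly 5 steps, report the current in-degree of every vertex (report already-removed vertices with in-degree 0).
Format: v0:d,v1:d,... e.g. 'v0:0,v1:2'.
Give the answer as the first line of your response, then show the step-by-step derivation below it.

v0:0,v1:1,v2:0,v3:2,v4:0,v5:0,v6:0,v7:0

step 1: output 0; order=[0]; indeg=(0,4,0,2,0,0,0,0)
step 2: output 2; order=[0,2]; indeg=(0,3,0,2,0,0,0,0)
step 3: output 4; order=[0,2,4]; indeg=(0,3,0,2,0,0,0,0)
step 4: output 5; order=[0,2,4,5]; indeg=(0,2,0,2,0,0,0,0)
step 5: output 6; order=[0,2,4,5,6]; indeg=(0,1,0,2,0,0,0,0)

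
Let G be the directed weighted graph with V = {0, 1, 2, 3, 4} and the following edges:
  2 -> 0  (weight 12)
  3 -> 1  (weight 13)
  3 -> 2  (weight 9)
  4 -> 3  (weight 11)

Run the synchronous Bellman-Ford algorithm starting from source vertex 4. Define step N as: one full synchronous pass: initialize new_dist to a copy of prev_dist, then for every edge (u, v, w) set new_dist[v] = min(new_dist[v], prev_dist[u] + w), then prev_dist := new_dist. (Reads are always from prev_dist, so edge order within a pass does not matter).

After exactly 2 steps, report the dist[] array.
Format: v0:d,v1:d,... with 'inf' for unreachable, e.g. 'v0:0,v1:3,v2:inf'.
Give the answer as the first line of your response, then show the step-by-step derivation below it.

v0:inf,v1:24,v2:20,v3:11,v4:0

step 1: dist = v0:inf,v1:inf,v2:inf,v3:11,v4:0
step 2: dist = v0:inf,v1:24,v2:20,v3:11,v4:0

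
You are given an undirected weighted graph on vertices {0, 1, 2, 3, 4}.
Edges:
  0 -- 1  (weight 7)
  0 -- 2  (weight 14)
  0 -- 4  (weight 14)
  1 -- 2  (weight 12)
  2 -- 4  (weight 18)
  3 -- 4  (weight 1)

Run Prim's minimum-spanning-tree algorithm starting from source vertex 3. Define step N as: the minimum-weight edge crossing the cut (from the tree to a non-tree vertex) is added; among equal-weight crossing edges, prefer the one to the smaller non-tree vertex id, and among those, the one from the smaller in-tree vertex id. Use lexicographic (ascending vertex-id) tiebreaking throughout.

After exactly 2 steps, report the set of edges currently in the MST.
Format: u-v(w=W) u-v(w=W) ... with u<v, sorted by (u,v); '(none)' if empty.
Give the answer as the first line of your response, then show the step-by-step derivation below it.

0-4(w=14) 3-4(w=1)

step 1: add edge 3-4 (w=1); MST = {3-4(w=1)}
step 2: add edge 0-4 (w=14); MST = {0-4(w=14) 3-4(w=1)}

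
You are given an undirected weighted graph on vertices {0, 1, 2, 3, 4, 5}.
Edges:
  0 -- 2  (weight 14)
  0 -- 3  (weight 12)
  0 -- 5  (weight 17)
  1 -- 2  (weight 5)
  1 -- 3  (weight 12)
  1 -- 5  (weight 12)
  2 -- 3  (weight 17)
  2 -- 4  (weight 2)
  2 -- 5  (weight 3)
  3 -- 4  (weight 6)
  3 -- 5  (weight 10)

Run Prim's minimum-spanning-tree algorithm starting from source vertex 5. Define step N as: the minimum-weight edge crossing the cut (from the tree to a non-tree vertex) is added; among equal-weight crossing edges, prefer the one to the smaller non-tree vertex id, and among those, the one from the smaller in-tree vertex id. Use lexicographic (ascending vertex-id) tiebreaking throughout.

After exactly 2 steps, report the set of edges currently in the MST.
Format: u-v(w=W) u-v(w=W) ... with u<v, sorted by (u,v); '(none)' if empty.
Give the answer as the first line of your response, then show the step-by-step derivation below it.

2-4(w=2) 2-5(w=3)

step 1: add edge 2-5 (w=3); MST = {2-5(w=3)}
step 2: add edge 2-4 (w=2); MST = {2-4(w=2) 2-5(w=3)}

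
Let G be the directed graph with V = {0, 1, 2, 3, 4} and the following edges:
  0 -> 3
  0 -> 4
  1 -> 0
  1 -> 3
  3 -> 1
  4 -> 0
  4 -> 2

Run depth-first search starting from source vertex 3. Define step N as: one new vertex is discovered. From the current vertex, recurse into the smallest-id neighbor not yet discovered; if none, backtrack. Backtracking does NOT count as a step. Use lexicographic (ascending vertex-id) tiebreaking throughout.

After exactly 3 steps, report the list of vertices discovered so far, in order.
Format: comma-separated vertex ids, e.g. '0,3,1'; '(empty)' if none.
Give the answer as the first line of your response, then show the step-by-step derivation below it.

3,1,0

step 1: discover 3; path=3; order=3
step 2: discover 1; path=3>1; order=3,1
step 3: discover 0; path=3>1>0; order=3,1,0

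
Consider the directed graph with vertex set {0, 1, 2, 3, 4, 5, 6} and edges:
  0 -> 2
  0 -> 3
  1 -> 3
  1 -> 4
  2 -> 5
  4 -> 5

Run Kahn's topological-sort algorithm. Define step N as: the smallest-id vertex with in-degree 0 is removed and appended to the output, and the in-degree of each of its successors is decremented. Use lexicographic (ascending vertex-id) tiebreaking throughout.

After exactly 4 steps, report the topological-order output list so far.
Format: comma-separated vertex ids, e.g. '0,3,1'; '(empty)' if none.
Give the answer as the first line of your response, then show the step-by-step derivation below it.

0,1,2,3

step 1: output 0; order=[0]; indeg=(0,0,0,1,1,2,0)
step 2: output 1; order=[0,1]; indeg=(0,0,0,0,0,2,0)
step 3: output 2; order=[0,1,2]; indeg=(0,0,0,0,0,1,0)
step 4: output 3; order=[0,1,2,3]; indeg=(0,0,0,0,0,1,0)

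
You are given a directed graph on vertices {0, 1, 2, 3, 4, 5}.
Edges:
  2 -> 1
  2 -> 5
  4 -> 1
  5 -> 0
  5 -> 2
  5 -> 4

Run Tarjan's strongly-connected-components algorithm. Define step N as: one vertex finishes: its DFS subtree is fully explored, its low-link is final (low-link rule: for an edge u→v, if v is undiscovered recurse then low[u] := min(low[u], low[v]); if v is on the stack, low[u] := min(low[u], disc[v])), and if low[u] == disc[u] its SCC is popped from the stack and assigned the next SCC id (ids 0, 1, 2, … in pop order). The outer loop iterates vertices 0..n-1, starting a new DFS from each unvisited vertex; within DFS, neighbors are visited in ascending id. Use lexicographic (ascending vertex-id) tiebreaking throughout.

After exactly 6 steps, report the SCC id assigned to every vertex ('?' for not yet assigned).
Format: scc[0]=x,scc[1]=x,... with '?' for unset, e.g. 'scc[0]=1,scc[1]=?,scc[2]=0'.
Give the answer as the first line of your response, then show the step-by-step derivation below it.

scc[0]=0,scc[1]=1,scc[2]=3,scc[3]=4,scc[4]=2,scc[5]=3

step 1: low=(low[0]=0,low[1]=?,low[2]=?,low[3]=?,low[4]=?,low[5]=?); scc=(scc[0]=0,scc[1]=?,scc[2]=?,scc[3]=?,scc[4]=?,scc[5]=?)
step 2: low=(low[0]=0,low[1]=1,low[2]=?,low[3]=?,low[4]=?,low[5]=?); scc=(scc[0]=0,scc[1]=1,scc[2]=?,scc[3]=?,scc[4]=?,scc[5]=?)
step 3: low=(low[0]=0,low[1]=1,low[2]=2,low[3]=?,low[4]=4,low[5]=2); scc=(scc[0]=0,scc[1]=1,scc[2]=?,scc[3]=?,scc[4]=2,scc[5]=?)
step 4: low=(low[0]=0,low[1]=1,low[2]=2,low[3]=?,low[4]=4,low[5]=2); scc=(scc[0]=0,scc[1]=1,scc[2]=?,scc[3]=?,scc[4]=2,scc[5]=?)
step 5: low=(low[0]=0,low[1]=1,low[2]=2,low[3]=?,low[4]=4,low[5]=2); scc=(scc[0]=0,scc[1]=1,scc[2]=3,scc[3]=?,scc[4]=2,scc[5]=3)
step 6: low=(low[0]=0,low[1]=1,low[2]=2,low[3]=5,low[4]=4,low[5]=2); scc=(scc[0]=0,scc[1]=1,scc[2]=3,scc[3]=4,scc[4]=2,scc[5]=3)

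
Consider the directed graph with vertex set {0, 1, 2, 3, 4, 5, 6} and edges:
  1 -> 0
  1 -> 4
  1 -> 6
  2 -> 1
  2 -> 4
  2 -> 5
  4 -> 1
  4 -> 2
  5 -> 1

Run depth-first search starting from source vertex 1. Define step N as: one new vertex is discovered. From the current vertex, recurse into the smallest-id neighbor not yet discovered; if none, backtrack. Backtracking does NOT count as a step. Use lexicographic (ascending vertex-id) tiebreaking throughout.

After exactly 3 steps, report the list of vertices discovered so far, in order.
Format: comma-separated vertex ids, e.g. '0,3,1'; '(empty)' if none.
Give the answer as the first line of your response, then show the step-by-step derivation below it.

1,0,4

step 1: discover 1; path=1; order=1
step 2: discover 0; path=1>0; order=1,0
step 3: discover 4; path=1>4; order=1,0,4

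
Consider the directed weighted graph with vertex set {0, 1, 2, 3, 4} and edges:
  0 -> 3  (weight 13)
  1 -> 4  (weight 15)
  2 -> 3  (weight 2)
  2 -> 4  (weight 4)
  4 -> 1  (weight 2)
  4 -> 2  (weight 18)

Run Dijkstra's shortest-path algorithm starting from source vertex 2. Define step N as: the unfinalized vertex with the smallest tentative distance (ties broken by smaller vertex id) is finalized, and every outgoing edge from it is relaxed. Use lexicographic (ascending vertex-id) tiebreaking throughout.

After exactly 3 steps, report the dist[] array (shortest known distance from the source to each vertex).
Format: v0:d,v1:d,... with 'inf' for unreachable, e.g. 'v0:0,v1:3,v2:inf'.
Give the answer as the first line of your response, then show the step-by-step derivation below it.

v0:inf,v1:6,v2:0,v3:2,v4:4

step 1: dist = v0:inf,v1:inf,v2:0,v3:2,v4:4
step 2: dist = v0:inf,v1:inf,v2:0,v3:2,v4:4
step 3: dist = v0:inf,v1:6,v2:0,v3:2,v4:4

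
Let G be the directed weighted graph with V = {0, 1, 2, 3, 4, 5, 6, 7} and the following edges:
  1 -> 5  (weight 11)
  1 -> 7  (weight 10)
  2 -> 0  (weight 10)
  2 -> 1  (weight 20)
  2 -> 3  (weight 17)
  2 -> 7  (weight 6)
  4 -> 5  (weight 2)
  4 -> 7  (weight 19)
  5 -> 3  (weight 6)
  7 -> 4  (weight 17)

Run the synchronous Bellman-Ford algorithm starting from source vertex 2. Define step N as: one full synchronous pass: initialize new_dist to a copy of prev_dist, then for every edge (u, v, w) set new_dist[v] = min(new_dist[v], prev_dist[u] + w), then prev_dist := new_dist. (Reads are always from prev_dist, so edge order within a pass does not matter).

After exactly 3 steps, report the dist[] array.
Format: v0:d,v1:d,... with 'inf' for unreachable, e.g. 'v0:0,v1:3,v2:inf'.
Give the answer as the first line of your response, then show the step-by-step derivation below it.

v0:10,v1:20,v2:0,v3:17,v4:23,v5:25,v6:inf,v7:6

step 1: dist = v0:10,v1:20,v2:0,v3:17,v4:inf,v5:inf,v6:inf,v7:6
step 2: dist = v0:10,v1:20,v2:0,v3:17,v4:23,v5:31,v6:inf,v7:6
step 3: dist = v0:10,v1:20,v2:0,v3:17,v4:23,v5:25,v6:inf,v7:6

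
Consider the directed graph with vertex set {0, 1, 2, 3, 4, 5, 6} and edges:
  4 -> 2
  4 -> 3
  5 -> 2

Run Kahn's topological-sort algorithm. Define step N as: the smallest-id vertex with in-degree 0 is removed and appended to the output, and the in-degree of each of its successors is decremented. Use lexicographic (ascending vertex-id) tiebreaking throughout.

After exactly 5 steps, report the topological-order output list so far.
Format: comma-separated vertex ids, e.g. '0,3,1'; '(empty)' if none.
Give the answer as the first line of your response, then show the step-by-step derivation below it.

0,1,4,3,5

step 1: output 0; order=[0]; indeg=(0,0,2,1,0,0,0)
step 2: output 1; order=[0,1]; indeg=(0,0,2,1,0,0,0)
step 3: output 4; order=[0,1,4]; indeg=(0,0,1,0,0,0,0)
step 4: output 3; order=[0,1,4,3]; indeg=(0,0,1,0,0,0,0)
step 5: output 5; order=[0,1,4,3,5]; indeg=(0,0,0,0,0,0,0)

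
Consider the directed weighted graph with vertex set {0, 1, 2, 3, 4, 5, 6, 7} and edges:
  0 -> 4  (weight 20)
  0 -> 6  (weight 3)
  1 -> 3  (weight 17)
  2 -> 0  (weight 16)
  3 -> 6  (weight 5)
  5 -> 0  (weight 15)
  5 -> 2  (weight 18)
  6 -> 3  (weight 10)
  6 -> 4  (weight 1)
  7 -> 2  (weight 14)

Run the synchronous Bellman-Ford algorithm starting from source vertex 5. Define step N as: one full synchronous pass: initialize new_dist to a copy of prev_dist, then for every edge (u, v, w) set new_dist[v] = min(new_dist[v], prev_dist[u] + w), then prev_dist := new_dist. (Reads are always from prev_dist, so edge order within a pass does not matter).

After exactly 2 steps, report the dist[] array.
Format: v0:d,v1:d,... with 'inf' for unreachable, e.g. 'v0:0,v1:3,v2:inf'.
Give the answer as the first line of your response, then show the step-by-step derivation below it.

v0:15,v1:inf,v2:18,v3:inf,v4:35,v5:0,v6:18,v7:inf

step 1: dist = v0:15,v1:inf,v2:18,v3:inf,v4:inf,v5:0,v6:inf,v7:inf
step 2: dist = v0:15,v1:inf,v2:18,v3:inf,v4:35,v5:0,v6:18,v7:inf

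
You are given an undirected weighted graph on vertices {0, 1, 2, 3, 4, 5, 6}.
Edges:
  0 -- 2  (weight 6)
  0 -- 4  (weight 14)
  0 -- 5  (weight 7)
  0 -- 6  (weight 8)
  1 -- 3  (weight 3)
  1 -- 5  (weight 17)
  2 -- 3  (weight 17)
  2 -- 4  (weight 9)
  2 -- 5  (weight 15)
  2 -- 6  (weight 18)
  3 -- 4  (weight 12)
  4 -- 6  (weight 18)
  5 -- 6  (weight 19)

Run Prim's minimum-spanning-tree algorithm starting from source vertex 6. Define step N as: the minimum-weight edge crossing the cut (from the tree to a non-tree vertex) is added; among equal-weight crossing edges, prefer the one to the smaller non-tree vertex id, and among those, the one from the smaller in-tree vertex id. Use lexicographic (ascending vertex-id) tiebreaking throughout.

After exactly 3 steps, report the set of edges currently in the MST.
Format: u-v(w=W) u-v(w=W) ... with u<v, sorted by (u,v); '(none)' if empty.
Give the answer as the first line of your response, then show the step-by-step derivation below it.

0-2(w=6) 0-5(w=7) 0-6(w=8)

step 1: add edge 0-6 (w=8); MST = {0-6(w=8)}
step 2: add edge 0-2 (w=6); MST = {0-2(w=6) 0-6(w=8)}
step 3: add edge 0-5 (w=7); MST = {0-2(w=6) 0-5(w=7) 0-6(w=8)}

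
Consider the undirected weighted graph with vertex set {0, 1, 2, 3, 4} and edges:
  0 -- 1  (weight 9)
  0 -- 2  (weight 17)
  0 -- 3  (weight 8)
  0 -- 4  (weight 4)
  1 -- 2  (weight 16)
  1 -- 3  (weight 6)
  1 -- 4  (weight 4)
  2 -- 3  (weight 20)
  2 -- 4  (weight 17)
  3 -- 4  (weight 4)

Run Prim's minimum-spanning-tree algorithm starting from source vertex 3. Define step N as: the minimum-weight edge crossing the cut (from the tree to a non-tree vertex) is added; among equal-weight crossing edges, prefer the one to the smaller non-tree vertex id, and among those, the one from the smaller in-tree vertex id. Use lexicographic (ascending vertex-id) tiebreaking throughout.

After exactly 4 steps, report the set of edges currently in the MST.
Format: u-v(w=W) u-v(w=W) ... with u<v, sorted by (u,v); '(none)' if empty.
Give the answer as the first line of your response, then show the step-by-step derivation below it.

0-4(w=4) 1-2(w=16) 1-4(w=4) 3-4(w=4)

step 1: add edge 3-4 (w=4); MST = {3-4(w=4)}
step 2: add edge 0-4 (w=4); MST = {0-4(w=4) 3-4(w=4)}
step 3: add edge 1-4 (w=4); MST = {0-4(w=4) 1-4(w=4) 3-4(w=4)}
step 4: add edge 1-2 (w=16); MST = {0-4(w=4) 1-2(w=16) 1-4(w=4) 3-4(w=4)}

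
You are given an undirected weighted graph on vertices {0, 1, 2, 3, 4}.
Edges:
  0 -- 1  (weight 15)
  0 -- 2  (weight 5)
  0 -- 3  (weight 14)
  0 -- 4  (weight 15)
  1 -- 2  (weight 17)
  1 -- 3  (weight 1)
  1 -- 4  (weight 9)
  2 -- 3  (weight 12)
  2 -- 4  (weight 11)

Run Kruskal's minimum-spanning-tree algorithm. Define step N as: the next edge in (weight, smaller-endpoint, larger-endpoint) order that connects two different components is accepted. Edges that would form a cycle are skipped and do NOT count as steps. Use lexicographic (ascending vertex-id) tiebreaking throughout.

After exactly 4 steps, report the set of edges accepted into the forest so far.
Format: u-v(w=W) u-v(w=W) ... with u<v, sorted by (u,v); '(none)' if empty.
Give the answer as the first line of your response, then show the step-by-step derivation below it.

0-2(w=5) 1-3(w=1) 1-4(w=9) 2-4(w=11)

step 1: add edge 1-3 (w=1); MST = {1-3(w=1)}
step 2: add edge 0-2 (w=5); MST = {0-2(w=5) 1-3(w=1)}
step 3: add edge 1-4 (w=9); MST = {0-2(w=5) 1-3(w=1) 1-4(w=9)}
step 4: add edge 2-4 (w=11); MST = {0-2(w=5) 1-3(w=1) 1-4(w=9) 2-4(w=11)}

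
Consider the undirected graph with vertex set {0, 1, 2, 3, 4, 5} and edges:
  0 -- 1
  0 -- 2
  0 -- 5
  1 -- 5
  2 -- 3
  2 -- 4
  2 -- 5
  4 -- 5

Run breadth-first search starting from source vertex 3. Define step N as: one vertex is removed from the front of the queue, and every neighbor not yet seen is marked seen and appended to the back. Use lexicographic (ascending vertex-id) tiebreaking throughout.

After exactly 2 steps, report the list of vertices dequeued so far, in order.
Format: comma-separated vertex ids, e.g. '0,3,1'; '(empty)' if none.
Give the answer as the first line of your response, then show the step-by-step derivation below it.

3,2

step 1: dequeue 3; queue=[2]; order=3
step 2: dequeue 2; queue=[0,4,5]; order=3,2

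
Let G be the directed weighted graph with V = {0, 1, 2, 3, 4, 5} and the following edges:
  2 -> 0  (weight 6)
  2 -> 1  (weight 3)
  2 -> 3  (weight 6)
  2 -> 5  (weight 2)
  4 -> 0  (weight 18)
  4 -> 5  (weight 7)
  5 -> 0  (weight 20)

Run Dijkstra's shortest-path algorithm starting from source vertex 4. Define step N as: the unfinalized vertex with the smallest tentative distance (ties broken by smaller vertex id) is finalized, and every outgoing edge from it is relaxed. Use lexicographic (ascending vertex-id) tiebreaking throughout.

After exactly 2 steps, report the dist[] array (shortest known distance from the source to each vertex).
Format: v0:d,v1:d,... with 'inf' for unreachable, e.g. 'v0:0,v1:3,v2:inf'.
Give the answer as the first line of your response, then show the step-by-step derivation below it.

v0:18,v1:inf,v2:inf,v3:inf,v4:0,v5:7

step 1: dist = v0:18,v1:inf,v2:inf,v3:inf,v4:0,v5:7
step 2: dist = v0:18,v1:inf,v2:inf,v3:inf,v4:0,v5:7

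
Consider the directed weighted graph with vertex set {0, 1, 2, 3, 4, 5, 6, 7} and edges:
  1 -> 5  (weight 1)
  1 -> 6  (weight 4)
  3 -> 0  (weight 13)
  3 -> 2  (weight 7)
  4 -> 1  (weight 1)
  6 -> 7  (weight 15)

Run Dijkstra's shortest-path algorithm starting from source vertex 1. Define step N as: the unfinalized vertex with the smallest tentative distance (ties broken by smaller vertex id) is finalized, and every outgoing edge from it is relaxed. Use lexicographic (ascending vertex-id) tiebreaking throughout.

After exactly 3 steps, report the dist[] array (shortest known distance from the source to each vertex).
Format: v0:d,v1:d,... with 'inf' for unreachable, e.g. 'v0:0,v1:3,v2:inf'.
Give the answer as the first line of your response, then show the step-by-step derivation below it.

v0:inf,v1:0,v2:inf,v3:inf,v4:inf,v5:1,v6:4,v7:19

step 1: dist = v0:inf,v1:0,v2:inf,v3:inf,v4:inf,v5:1,v6:4,v7:inf
step 2: dist = v0:inf,v1:0,v2:inf,v3:inf,v4:inf,v5:1,v6:4,v7:inf
step 3: dist = v0:inf,v1:0,v2:inf,v3:inf,v4:inf,v5:1,v6:4,v7:19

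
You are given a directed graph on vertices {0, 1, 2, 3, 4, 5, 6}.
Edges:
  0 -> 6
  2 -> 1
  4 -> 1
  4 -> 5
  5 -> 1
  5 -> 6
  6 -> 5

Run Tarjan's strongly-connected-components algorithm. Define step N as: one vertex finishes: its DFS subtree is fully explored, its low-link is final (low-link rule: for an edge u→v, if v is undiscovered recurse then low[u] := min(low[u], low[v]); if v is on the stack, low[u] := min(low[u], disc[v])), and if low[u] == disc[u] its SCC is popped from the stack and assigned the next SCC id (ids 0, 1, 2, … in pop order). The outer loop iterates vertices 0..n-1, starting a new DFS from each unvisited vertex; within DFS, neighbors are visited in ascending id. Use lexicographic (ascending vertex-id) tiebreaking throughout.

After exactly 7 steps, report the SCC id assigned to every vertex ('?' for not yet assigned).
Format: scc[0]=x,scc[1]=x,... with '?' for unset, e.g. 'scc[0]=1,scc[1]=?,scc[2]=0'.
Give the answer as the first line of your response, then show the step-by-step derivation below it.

scc[0]=2,scc[1]=0,scc[2]=3,scc[3]=4,scc[4]=5,scc[5]=1,scc[6]=1

step 1: low=(low[0]=0,low[1]=3,low[2]=?,low[3]=?,low[4]=?,low[5]=2,low[6]=1); scc=(scc[0]=?,scc[1]=0,scc[2]=?,scc[3]=?,scc[4]=?,scc[5]=?,scc[6]=?)
step 2: low=(low[0]=0,low[1]=3,low[2]=?,low[3]=?,low[4]=?,low[5]=1,low[6]=1); scc=(scc[0]=?,scc[1]=0,scc[2]=?,scc[3]=?,scc[4]=?,scc[5]=?,scc[6]=?)
step 3: low=(low[0]=0,low[1]=3,low[2]=?,low[3]=?,low[4]=?,low[5]=1,low[6]=1); scc=(scc[0]=?,scc[1]=0,scc[2]=?,scc[3]=?,scc[4]=?,scc[5]=1,scc[6]=1)
step 4: low=(low[0]=0,low[1]=3,low[2]=?,low[3]=?,low[4]=?,low[5]=1,low[6]=1); scc=(scc[0]=2,scc[1]=0,scc[2]=?,scc[3]=?,scc[4]=?,scc[5]=1,scc[6]=1)
step 5: low=(low[0]=0,low[1]=3,low[2]=4,low[3]=?,low[4]=?,low[5]=1,low[6]=1); scc=(scc[0]=2,scc[1]=0,scc[2]=3,scc[3]=?,scc[4]=?,scc[5]=1,scc[6]=1)
step 6: low=(low[0]=0,low[1]=3,low[2]=4,low[3]=5,low[4]=?,low[5]=1,low[6]=1); scc=(scc[0]=2,scc[1]=0,scc[2]=3,scc[3]=4,scc[4]=?,scc[5]=1,scc[6]=1)
step 7: low=(low[0]=0,low[1]=3,low[2]=4,low[3]=5,low[4]=6,low[5]=1,low[6]=1); scc=(scc[0]=2,scc[1]=0,scc[2]=3,scc[3]=4,scc[4]=5,scc[5]=1,scc[6]=1)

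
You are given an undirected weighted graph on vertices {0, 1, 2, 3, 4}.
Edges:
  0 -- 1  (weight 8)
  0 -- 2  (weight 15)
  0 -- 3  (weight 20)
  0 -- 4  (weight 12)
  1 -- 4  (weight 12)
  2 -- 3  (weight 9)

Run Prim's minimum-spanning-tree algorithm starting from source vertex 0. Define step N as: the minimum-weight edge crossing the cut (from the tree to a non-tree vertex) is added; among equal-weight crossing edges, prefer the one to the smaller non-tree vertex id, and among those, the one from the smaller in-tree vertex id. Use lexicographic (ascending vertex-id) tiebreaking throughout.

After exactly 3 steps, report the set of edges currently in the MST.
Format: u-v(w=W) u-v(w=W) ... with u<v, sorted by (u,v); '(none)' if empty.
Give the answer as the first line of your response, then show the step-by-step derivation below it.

0-1(w=8) 0-2(w=15) 0-4(w=12)

step 1: add edge 0-1 (w=8); MST = {0-1(w=8)}
step 2: add edge 0-4 (w=12); MST = {0-1(w=8) 0-4(w=12)}
step 3: add edge 0-2 (w=15); MST = {0-1(w=8) 0-2(w=15) 0-4(w=12)}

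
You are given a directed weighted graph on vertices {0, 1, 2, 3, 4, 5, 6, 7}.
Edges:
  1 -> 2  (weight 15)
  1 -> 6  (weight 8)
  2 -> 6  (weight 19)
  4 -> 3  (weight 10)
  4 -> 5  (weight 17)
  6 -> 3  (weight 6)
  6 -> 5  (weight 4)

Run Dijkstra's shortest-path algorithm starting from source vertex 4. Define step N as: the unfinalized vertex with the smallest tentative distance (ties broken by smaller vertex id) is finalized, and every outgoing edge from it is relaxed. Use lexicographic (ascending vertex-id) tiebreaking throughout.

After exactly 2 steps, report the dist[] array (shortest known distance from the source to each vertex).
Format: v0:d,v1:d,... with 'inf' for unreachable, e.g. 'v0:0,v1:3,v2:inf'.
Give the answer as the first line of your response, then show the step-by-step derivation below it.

v0:inf,v1:inf,v2:inf,v3:10,v4:0,v5:17,v6:inf,v7:inf

step 1: dist = v0:inf,v1:inf,v2:inf,v3:10,v4:0,v5:17,v6:inf,v7:inf
step 2: dist = v0:inf,v1:inf,v2:inf,v3:10,v4:0,v5:17,v6:inf,v7:inf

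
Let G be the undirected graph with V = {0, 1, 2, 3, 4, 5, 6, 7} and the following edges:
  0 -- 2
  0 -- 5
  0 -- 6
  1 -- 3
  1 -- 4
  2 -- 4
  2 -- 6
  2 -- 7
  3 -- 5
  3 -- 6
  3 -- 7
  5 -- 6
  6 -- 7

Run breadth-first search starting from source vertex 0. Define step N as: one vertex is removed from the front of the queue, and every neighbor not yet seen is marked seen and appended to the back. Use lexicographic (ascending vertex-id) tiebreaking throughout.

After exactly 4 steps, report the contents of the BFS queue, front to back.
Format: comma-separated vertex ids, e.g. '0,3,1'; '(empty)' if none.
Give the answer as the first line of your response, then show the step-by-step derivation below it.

4,7,3

step 1: dequeue 0; queue=[2,5,6]; order=0
step 2: dequeue 2; queue=[5,6,4,7]; order=0,2
step 3: dequeue 5; queue=[6,4,7,3]; order=0,2,5
step 4: dequeue 6; queue=[4,7,3]; order=0,2,5,6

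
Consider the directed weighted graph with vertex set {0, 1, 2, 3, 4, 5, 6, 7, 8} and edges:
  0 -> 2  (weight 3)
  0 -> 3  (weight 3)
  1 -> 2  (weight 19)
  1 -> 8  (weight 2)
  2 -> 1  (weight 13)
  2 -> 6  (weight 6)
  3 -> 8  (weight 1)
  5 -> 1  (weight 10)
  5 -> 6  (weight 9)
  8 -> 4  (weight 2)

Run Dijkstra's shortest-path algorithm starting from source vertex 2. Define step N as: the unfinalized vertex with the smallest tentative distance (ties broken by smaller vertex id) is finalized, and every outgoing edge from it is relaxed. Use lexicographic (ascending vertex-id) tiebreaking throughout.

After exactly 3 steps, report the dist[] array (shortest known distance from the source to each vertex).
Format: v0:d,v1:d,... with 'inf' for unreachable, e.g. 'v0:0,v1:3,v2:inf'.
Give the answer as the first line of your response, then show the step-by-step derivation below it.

v0:inf,v1:13,v2:0,v3:inf,v4:inf,v5:inf,v6:6,v7:inf,v8:15

step 1: dist = v0:inf,v1:13,v2:0,v3:inf,v4:inf,v5:inf,v6:6,v7:inf,v8:inf
step 2: dist = v0:inf,v1:13,v2:0,v3:inf,v4:inf,v5:inf,v6:6,v7:inf,v8:inf
step 3: dist = v0:inf,v1:13,v2:0,v3:inf,v4:inf,v5:inf,v6:6,v7:inf,v8:15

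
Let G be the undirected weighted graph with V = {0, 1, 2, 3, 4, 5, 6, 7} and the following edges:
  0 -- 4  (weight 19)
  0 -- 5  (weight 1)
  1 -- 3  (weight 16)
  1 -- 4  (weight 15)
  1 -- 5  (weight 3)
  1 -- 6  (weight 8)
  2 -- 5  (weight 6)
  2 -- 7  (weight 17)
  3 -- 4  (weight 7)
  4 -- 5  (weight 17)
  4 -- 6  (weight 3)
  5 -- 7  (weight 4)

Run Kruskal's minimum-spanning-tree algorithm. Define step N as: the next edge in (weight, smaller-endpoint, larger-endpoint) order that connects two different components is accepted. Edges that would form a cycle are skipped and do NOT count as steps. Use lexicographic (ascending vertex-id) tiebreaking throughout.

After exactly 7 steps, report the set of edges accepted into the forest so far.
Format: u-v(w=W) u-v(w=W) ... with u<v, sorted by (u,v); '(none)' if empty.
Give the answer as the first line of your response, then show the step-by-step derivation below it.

0-5(w=1) 1-5(w=3) 1-6(w=8) 2-5(w=6) 3-4(w=7) 4-6(w=3) 5-7(w=4)

step 1: add edge 0-5 (w=1); MST = {0-5(w=1)}
step 2: add edge 1-5 (w=3); MST = {0-5(w=1) 1-5(w=3)}
step 3: add edge 4-6 (w=3); MST = {0-5(w=1) 1-5(w=3) 4-6(w=3)}
step 4: add edge 5-7 (w=4); MST = {0-5(w=1) 1-5(w=3) 4-6(w=3) 5-7(w=4)}
step 5: add edge 2-5 (w=6); MST = {0-5(w=1) 1-5(w=3) 2-5(w=6) 4-6(w=3) 5-7(w=4)}
step 6: add edge 3-4 (w=7); MST = {0-5(w=1) 1-5(w=3) 2-5(w=6) 3-4(w=7) 4-6(w=3) 5-7(w=4)}
step 7: add edge 1-6 (w=8); MST = {0-5(w=1) 1-5(w=3) 1-6(w=8) 2-5(w=6) 3-4(w=7) 4-6(w=3) 5-7(w=4)}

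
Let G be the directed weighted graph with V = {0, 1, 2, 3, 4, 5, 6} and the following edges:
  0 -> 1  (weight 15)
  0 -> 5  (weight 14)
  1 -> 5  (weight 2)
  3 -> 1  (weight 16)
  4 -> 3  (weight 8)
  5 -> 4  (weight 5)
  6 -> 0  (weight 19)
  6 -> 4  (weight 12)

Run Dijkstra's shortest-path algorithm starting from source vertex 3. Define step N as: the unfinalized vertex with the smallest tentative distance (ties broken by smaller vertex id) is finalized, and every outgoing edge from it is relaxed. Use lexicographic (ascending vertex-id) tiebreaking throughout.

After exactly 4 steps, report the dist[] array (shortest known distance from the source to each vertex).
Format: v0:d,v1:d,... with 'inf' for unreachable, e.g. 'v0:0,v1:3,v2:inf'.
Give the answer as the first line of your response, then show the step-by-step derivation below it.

v0:inf,v1:16,v2:inf,v3:0,v4:23,v5:18,v6:inf

step 1: dist = v0:inf,v1:16,v2:inf,v3:0,v4:inf,v5:inf,v6:inf
step 2: dist = v0:inf,v1:16,v2:inf,v3:0,v4:inf,v5:18,v6:inf
step 3: dist = v0:inf,v1:16,v2:inf,v3:0,v4:23,v5:18,v6:inf
step 4: dist = v0:inf,v1:16,v2:inf,v3:0,v4:23,v5:18,v6:inf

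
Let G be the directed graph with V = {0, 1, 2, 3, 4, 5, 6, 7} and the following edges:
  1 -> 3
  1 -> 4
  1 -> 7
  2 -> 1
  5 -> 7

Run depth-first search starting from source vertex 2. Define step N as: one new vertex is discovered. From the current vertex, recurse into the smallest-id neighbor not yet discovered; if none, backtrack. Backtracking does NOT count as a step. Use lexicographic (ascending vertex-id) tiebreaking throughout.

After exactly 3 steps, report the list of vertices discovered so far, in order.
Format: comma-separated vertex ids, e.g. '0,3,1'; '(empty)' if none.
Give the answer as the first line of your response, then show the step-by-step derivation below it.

2,1,3

step 1: discover 2; path=2; order=2
step 2: discover 1; path=2>1; order=2,1
step 3: discover 3; path=2>1>3; order=2,1,3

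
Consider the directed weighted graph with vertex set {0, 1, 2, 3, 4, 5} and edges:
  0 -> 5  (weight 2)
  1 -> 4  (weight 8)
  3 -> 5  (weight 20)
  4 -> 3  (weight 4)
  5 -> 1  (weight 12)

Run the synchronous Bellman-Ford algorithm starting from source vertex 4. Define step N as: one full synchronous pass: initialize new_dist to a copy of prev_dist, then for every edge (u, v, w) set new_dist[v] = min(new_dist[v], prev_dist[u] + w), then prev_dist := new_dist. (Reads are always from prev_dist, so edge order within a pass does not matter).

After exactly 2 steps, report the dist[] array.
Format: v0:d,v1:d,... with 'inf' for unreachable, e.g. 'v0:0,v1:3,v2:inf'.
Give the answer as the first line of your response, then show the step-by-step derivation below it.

v0:inf,v1:inf,v2:inf,v3:4,v4:0,v5:24

step 1: dist = v0:inf,v1:inf,v2:inf,v3:4,v4:0,v5:inf
step 2: dist = v0:inf,v1:inf,v2:inf,v3:4,v4:0,v5:24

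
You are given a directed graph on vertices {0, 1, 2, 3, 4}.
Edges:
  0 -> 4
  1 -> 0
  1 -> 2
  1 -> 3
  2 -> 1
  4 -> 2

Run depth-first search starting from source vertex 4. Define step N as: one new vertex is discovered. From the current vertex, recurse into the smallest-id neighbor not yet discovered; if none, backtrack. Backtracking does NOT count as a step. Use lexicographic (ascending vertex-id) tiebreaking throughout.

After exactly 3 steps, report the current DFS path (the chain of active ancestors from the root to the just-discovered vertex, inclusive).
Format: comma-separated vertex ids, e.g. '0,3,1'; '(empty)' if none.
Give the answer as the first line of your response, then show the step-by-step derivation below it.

4,2,1

step 1: discover 4; path=4; order=4
step 2: discover 2; path=4>2; order=4,2
step 3: discover 1; path=4>2>1; order=4,2,1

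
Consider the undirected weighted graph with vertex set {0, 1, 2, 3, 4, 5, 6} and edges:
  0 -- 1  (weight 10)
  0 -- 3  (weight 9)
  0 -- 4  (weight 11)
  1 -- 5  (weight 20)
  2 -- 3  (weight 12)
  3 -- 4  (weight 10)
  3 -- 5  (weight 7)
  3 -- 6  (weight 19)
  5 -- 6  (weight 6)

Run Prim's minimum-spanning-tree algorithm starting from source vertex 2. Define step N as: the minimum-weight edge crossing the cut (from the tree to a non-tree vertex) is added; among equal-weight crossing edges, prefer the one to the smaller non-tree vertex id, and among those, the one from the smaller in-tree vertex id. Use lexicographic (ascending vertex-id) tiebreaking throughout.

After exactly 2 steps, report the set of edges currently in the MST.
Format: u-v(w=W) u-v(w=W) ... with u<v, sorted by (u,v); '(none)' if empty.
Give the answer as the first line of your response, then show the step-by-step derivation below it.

2-3(w=12) 3-5(w=7)

step 1: add edge 2-3 (w=12); MST = {2-3(w=12)}
step 2: add edge 3-5 (w=7); MST = {2-3(w=12) 3-5(w=7)}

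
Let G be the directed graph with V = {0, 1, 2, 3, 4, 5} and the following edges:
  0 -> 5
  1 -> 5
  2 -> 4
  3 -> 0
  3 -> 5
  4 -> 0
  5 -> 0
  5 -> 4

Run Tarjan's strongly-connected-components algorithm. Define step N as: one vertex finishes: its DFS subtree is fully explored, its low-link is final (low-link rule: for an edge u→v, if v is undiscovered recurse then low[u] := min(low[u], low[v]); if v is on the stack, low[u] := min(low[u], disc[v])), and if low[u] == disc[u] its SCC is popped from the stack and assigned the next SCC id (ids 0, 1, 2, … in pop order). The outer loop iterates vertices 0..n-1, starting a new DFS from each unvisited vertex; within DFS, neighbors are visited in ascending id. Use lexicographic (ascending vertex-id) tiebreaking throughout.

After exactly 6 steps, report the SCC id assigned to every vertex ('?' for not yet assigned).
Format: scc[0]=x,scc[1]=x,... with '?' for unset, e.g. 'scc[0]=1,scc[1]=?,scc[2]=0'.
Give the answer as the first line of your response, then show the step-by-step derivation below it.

scc[0]=0,scc[1]=1,scc[2]=2,scc[3]=3,scc[4]=0,scc[5]=0

step 1: low=(low[0]=0,low[1]=?,low[2]=?,low[3]=?,low[4]=0,low[5]=0); scc=(scc[0]=?,scc[1]=?,scc[2]=?,scc[3]=?,scc[4]=?,scc[5]=?)
step 2: low=(low[0]=0,low[1]=?,low[2]=?,low[3]=?,low[4]=0,low[5]=0); scc=(scc[0]=?,scc[1]=?,scc[2]=?,scc[3]=?,scc[4]=?,scc[5]=?)
step 3: low=(low[0]=0,low[1]=?,low[2]=?,low[3]=?,low[4]=0,low[5]=0); scc=(scc[0]=0,scc[1]=?,scc[2]=?,scc[3]=?,scc[4]=0,scc[5]=0)
step 4: low=(low[0]=0,low[1]=3,low[2]=?,low[3]=?,low[4]=0,low[5]=0); scc=(scc[0]=0,scc[1]=1,scc[2]=?,scc[3]=?,scc[4]=0,scc[5]=0)
step 5: low=(low[0]=0,low[1]=3,low[2]=4,low[3]=?,low[4]=0,low[5]=0); scc=(scc[0]=0,scc[1]=1,scc[2]=2,scc[3]=?,scc[4]=0,scc[5]=0)
step 6: low=(low[0]=0,low[1]=3,low[2]=4,low[3]=5,low[4]=0,low[5]=0); scc=(scc[0]=0,scc[1]=1,scc[2]=2,scc[3]=3,scc[4]=0,scc[5]=0)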